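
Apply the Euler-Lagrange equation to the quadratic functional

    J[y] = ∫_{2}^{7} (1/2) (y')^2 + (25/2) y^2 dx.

The Lagrangian is L = (1/2) (y')^2 + (25/2) y^2.
Compute ∂L/∂y = 25y, ∂L/∂y' = y'.
The Euler-Lagrange equation d/dx(∂L/∂y') − ∂L/∂y = 0 reduces to
    y'' − 25 y = 0.
Its general solution is
    y(x) = A e^(5x) + B e^(−5x),
with A, B fixed by the endpoint conditions.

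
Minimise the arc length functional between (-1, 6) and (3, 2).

Arc-length functional: J[y] = ∫ sqrt(1 + (y')^2) dx.
Lagrangian L = sqrt(1 + (y')^2) has no explicit y dependence, so ∂L/∂y = 0 and the Euler-Lagrange equation gives
    d/dx( y' / sqrt(1 + (y')^2) ) = 0  ⇒  y' / sqrt(1 + (y')^2) = const.
Hence y' is constant, so y(x) is affine.
Fitting the endpoints (-1, 6) and (3, 2):
    slope m = (2 − 6) / (3 − (-1)) = -1,
    intercept c = 6 − m·(-1) = 5.
Extremal: y(x) = -x + 5.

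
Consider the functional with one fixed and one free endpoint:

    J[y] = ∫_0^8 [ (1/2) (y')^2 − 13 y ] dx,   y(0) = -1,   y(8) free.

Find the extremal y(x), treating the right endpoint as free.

The Lagrangian L = (1/2) (y')^2 − 13 y gives
    ∂L/∂y = −13,   ∂L/∂y' = y'.
Euler-Lagrange: d/dx(y') − (−13) = 0, i.e. y'' + 13 = 0, so
    y(x) = −(13/2) x^2 + C1 x + C2.
Fixed left endpoint y(0) = -1 ⇒ C2 = -1.
The right endpoint x = 8 is free, so the natural (transversality) condition is ∂L/∂y' |_{x=8} = 0, i.e. y'(8) = 0.
Compute y'(x) = −13 x + C1, so y'(8) = −104 + C1 = 0 ⇒ C1 = 104.
Therefore the extremal is
    y(x) = −(13/2) x^2 + 104 x − 1.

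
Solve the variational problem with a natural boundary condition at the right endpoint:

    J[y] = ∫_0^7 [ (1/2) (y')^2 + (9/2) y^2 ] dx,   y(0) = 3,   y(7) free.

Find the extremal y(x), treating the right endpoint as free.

The Lagrangian L = (1/2) (y')^2 + (9/2) y^2 gives
    ∂L/∂y = 9 y,   ∂L/∂y' = y'.
Euler-Lagrange: y'' − 9 y = 0.
With k = 3, the general solution is
    y(x) = A cosh(3 x) + B sinh(3 x).
Fixed left endpoint y(0) = 3 ⇒ A = 3.
The right endpoint x = 7 is free, so the natural (transversality) condition is ∂L/∂y' |_{x=7} = 0, i.e. y'(7) = 0.
Compute y'(x) = A k sinh(k x) + B k cosh(k x), so
    y'(7) = A k sinh(k·7) + B k cosh(k·7) = 0
    ⇒ B = −A tanh(k·7) = − 3 tanh(3·7).
Therefore the extremal is
    y(x) = 3 cosh(3 x) − 3 tanh(3·7) sinh(3 x).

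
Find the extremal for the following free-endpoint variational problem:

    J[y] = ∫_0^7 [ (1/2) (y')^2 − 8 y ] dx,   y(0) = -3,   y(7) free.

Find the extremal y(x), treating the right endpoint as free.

The Lagrangian L = (1/2) (y')^2 − 8 y gives
    ∂L/∂y = −8,   ∂L/∂y' = y'.
Euler-Lagrange: d/dx(y') − (−8) = 0, i.e. y'' + 8 = 0, so
    y(x) = −(8/2) x^2 + C1 x + C2.
Fixed left endpoint y(0) = -3 ⇒ C2 = -3.
The right endpoint x = 7 is free, so the natural (transversality) condition is ∂L/∂y' |_{x=7} = 0, i.e. y'(7) = 0.
Compute y'(x) = −8 x + C1, so y'(7) = −56 + C1 = 0 ⇒ C1 = 56.
Therefore the extremal is
    y(x) = −4 x^2 + 56 x − 3.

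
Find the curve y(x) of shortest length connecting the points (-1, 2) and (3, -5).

Arc-length functional: J[y] = ∫ sqrt(1 + (y')^2) dx.
Lagrangian L = sqrt(1 + (y')^2) has no explicit y dependence, so ∂L/∂y = 0 and the Euler-Lagrange equation gives
    d/dx( y' / sqrt(1 + (y')^2) ) = 0  ⇒  y' / sqrt(1 + (y')^2) = const.
Hence y' is constant, so y(x) is affine.
Fitting the endpoints (-1, 2) and (3, -5):
    slope m = ((-5) − 2) / (3 − (-1)) = -7/4,
    intercept c = 2 − m·(-1) = 1/4.
Extremal: y(x) = (-7/4) x + 1/4.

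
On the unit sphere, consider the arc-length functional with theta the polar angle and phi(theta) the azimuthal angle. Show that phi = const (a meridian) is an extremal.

On the unit sphere with spherical coordinates (θ, φ), the induced metric is
    ds^2 = dθ^2 + sin^2(θ) dφ^2.
Using θ as the parameter, the arc-length functional becomes
    J[φ] = ∫ sqrt(1 + sin^2(θ) (dφ/dθ)^2) dθ.
So L = sqrt(1 + sin^2(θ) φ'^2). Compute
    ∂L/∂φ = 0  (L has no explicit φ dependence),
    ∂L/∂φ' = sin^2(θ) φ' / sqrt(1 + sin^2(θ) φ'^2).
For the candidate φ(θ) = c (constant), φ' = 0, so ∂L/∂φ' evaluated along the candidate vanishes, and ∂L/∂φ is identically zero. Hence
    d/dθ(∂L/∂φ') − ∂L/∂φ = 0
is satisfied. Therefore meridians φ = const are extremals of arc length — they are geodesics on the sphere.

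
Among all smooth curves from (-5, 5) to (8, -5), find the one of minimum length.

Arc-length functional: J[y] = ∫ sqrt(1 + (y')^2) dx.
Lagrangian L = sqrt(1 + (y')^2) has no explicit y dependence, so ∂L/∂y = 0 and the Euler-Lagrange equation gives
    d/dx( y' / sqrt(1 + (y')^2) ) = 0  ⇒  y' / sqrt(1 + (y')^2) = const.
Hence y' is constant, so y(x) is affine.
Fitting the endpoints (-5, 5) and (8, -5):
    slope m = ((-5) − 5) / (8 − (-5)) = -10/13,
    intercept c = 5 − m·(-5) = 15/13.
Extremal: y(x) = (-10/13) x + 15/13.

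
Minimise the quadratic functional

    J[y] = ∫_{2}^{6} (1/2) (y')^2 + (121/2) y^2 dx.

The Lagrangian is L = (1/2) (y')^2 + (121/2) y^2.
Compute ∂L/∂y = 121y, ∂L/∂y' = y'.
The Euler-Lagrange equation d/dx(∂L/∂y') − ∂L/∂y = 0 reduces to
    y'' − 121 y = 0.
Its general solution is
    y(x) = A e^(11x) + B e^(−11x),
with A, B fixed by the endpoint conditions.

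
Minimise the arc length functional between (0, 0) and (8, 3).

Arc-length functional: J[y] = ∫ sqrt(1 + (y')^2) dx.
Lagrangian L = sqrt(1 + (y')^2) has no explicit y dependence, so ∂L/∂y = 0 and the Euler-Lagrange equation gives
    d/dx( y' / sqrt(1 + (y')^2) ) = 0  ⇒  y' / sqrt(1 + (y')^2) = const.
Hence y' is constant, so y(x) is affine.
Fitting the endpoints (0, 0) and (8, 3):
    slope m = (3 − 0) / (8 − 0) = 3/8,
    intercept c = 0 − m·0 = 0.
Extremal: y(x) = (3/8) x.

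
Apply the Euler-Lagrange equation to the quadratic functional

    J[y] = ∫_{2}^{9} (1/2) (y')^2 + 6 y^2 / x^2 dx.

The Lagrangian is L = (1/2) (y')^2 + 6 y^2 / x^2.
Compute ∂L/∂y = 12y/x^2, ∂L/∂y' = y'.
The Euler-Lagrange equation d/dx(∂L/∂y') − ∂L/∂y = 0 reduces to
    y'' − 12/x^2 · y = 0  (x > 0).
Its general solution is
    y(x) = A x^4 + B x^(-3),
with A, B fixed by the endpoint conditions.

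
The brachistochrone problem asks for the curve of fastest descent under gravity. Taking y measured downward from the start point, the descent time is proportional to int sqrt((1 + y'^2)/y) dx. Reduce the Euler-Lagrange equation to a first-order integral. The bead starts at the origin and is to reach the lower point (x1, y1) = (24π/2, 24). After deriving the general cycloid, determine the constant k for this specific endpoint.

The Lagrangian L = sqrt((1 + y'^2) / y) has no explicit x dependence, so the Beltrami identity applies:
    L − y' ∂L/∂y' = C.
Compute ∂L/∂y' = y' / sqrt(y (1 + y'^2)).
Substitute:
    sqrt((1 + y'^2)/y) − y'·y' / sqrt(y (1 + y'^2))
    = (1 + y'^2) / sqrt(y (1 + y'^2)) − y'^2 / sqrt(y (1 + y'^2))
    = 1 / sqrt(y (1 + y'^2)) = C.
Squaring and rearranging gives the first integral
    y (1 + y'^2) = 1/C^2 =: k   (constant).
Solving this first-order ODE by the substitution
    y = (k/2)(1 − cos θ)
yields the cycloid parameterisation
    x(θ) = (k/2)(θ − sin θ),   y(θ) = (k/2)(1 − cos θ).
The constant k is fixed by the endpoint condition.
Now fit the given lower endpoint (x1, y1) = (24π/2, 24). At the bottom of the first arch (θ = π), the parametric equations give
    y(π) = (k/2)(1 − cos π) = k,
    x(π) = (k/2)(π − sin π) = kπ/2.
Matching y(π) = 24 gives k = 24, consistent with x(π) = 24π/2. Therefore the specific cycloid is
    x(θ) = (24/2)(θ − sin θ),   y(θ) = (24/2)(1 − cos θ).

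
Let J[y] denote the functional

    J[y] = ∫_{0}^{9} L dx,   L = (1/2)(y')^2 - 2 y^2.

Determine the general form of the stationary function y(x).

The Lagrangian is L = (1/2)(y')^2 - 2 y^2.
∂L/∂y = -4y.
∂L/∂y' = y'.
The Euler-Lagrange equation d/dx(∂L/∂y') − ∂L/∂y = 0 becomes:
    y'' + 4 y = 0
General solution: y(x) = A sin(2x) + B cos(2x), where A and B are arbitrary constants fixed by the endpoint conditions.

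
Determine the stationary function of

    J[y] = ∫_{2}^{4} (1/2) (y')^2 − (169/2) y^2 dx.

The Lagrangian is L = (1/2) (y')^2 − (169/2) y^2.
Compute ∂L/∂y = -169y, ∂L/∂y' = y'.
The Euler-Lagrange equation d/dx(∂L/∂y') − ∂L/∂y = 0 reduces to
    y'' + 169 y = 0.
Its general solution is
    y(x) = A sin(13x) + B cos(13x),
with A, B fixed by the endpoint conditions.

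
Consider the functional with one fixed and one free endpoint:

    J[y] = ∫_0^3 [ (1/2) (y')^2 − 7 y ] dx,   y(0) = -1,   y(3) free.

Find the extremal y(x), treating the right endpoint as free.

The Lagrangian L = (1/2) (y')^2 − 7 y gives
    ∂L/∂y = −7,   ∂L/∂y' = y'.
Euler-Lagrange: d/dx(y') − (−7) = 0, i.e. y'' + 7 = 0, so
    y(x) = −(7/2) x^2 + C1 x + C2.
Fixed left endpoint y(0) = -1 ⇒ C2 = -1.
The right endpoint x = 3 is free, so the natural (transversality) condition is ∂L/∂y' |_{x=3} = 0, i.e. y'(3) = 0.
Compute y'(x) = −7 x + C1, so y'(3) = −21 + C1 = 0 ⇒ C1 = 21.
Therefore the extremal is
    y(x) = −(7/2) x^2 + 21 x − 1.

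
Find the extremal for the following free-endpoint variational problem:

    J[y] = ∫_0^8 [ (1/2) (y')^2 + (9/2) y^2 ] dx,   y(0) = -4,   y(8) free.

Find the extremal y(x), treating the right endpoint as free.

The Lagrangian L = (1/2) (y')^2 + (9/2) y^2 gives
    ∂L/∂y = 9 y,   ∂L/∂y' = y'.
Euler-Lagrange: y'' − 9 y = 0.
With k = 3, the general solution is
    y(x) = A cosh(3 x) + B sinh(3 x).
Fixed left endpoint y(0) = -4 ⇒ A = -4.
The right endpoint x = 8 is free, so the natural (transversality) condition is ∂L/∂y' |_{x=8} = 0, i.e. y'(8) = 0.
Compute y'(x) = A k sinh(k x) + B k cosh(k x), so
    y'(8) = A k sinh(k·8) + B k cosh(k·8) = 0
    ⇒ B = −A tanh(k·8) = 4 tanh(3·8).
Therefore the extremal is
    y(x) = −4 cosh(3 x) + 4 tanh(3·8) sinh(3 x).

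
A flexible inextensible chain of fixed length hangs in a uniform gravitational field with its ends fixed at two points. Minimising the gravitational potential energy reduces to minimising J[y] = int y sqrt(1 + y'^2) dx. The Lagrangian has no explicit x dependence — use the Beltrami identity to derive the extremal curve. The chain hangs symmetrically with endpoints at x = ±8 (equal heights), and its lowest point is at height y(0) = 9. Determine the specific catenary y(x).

The Lagrangian L(y, y') = y sqrt(1 + y'^2) has no explicit x dependence, so the Beltrami identity applies:
    L − y' ∂L/∂y' = C.
Compute ∂L/∂y' = y · y' / sqrt(1 + y'^2). Then
    L − y' ∂L/∂y'
    = y sqrt(1 + y'^2) − y · y'^2 / sqrt(1 + y'^2)
    = y (1 + y'^2 − y'^2) / sqrt(1 + y'^2)
    = y / sqrt(1 + y'^2) = C.
Squaring gives y^2 = C^2 (1 + y'^2), i.e.
    y'^2 = y^2 / C^2 − 1.
Separating variables,
    dy / sqrt(y^2 − C^2) = dx / C,
and integrating gives arccosh(y / C) = (x − a)/C, so
    y(x) = C cosh((x − a)/C),
the catenary. The constants C and a are fixed by the two endpoint conditions (and, for the hanging-chain problem, the length constraint selects C).
Now fit the given data. The endpoints x = ±8 are symmetric at equal height, so the catenary is even about its minimum: a = 0 and y(x) = C cosh(x/C). The lowest point is y(0) = C cosh(0) = C, and we are told y(0) = 9, so C = 9. Therefore
    y(x) = 9 cosh(x/9),
and at the endpoints
    y(±8) = 9 cosh(8/9).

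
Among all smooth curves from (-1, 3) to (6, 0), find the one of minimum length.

Arc-length functional: J[y] = ∫ sqrt(1 + (y')^2) dx.
Lagrangian L = sqrt(1 + (y')^2) has no explicit y dependence, so ∂L/∂y = 0 and the Euler-Lagrange equation gives
    d/dx( y' / sqrt(1 + (y')^2) ) = 0  ⇒  y' / sqrt(1 + (y')^2) = const.
Hence y' is constant, so y(x) is affine.
Fitting the endpoints (-1, 3) and (6, 0):
    slope m = (0 − 3) / (6 − (-1)) = -3/7,
    intercept c = 3 − m·(-1) = 18/7.
Extremal: y(x) = (-3/7) x + 18/7.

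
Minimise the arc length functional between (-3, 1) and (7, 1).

Arc-length functional: J[y] = ∫ sqrt(1 + (y')^2) dx.
Lagrangian L = sqrt(1 + (y')^2) has no explicit y dependence, so ∂L/∂y = 0 and the Euler-Lagrange equation gives
    d/dx( y' / sqrt(1 + (y')^2) ) = 0  ⇒  y' / sqrt(1 + (y')^2) = const.
Hence y' is constant, so y(x) is affine.
Fitting the endpoints (-3, 1) and (7, 1):
    slope m = (1 − 1) / (7 − (-3)) = 0,
    intercept c = 1 − m·(-3) = 1.
Extremal: y(x) = 1.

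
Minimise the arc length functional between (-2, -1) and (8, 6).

Arc-length functional: J[y] = ∫ sqrt(1 + (y')^2) dx.
Lagrangian L = sqrt(1 + (y')^2) has no explicit y dependence, so ∂L/∂y = 0 and the Euler-Lagrange equation gives
    d/dx( y' / sqrt(1 + (y')^2) ) = 0  ⇒  y' / sqrt(1 + (y')^2) = const.
Hence y' is constant, so y(x) is affine.
Fitting the endpoints (-2, -1) and (8, 6):
    slope m = (6 − (-1)) / (8 − (-2)) = 7/10,
    intercept c = (-1) − m·(-2) = 2/5.
Extremal: y(x) = (7/10) x + 2/5.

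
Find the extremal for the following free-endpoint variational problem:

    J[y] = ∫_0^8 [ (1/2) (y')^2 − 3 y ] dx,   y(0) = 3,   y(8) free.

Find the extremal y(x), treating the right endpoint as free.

The Lagrangian L = (1/2) (y')^2 − 3 y gives
    ∂L/∂y = −3,   ∂L/∂y' = y'.
Euler-Lagrange: d/dx(y') − (−3) = 0, i.e. y'' + 3 = 0, so
    y(x) = −(3/2) x^2 + C1 x + C2.
Fixed left endpoint y(0) = 3 ⇒ C2 = 3.
The right endpoint x = 8 is free, so the natural (transversality) condition is ∂L/∂y' |_{x=8} = 0, i.e. y'(8) = 0.
Compute y'(x) = −3 x + C1, so y'(8) = −24 + C1 = 0 ⇒ C1 = 24.
Therefore the extremal is
    y(x) = −(3/2) x^2 + 24 x + 3.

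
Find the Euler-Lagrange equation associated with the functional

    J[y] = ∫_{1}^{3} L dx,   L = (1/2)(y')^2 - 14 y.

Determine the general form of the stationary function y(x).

The Lagrangian is L = (1/2)(y')^2 - 14 y.
∂L/∂y = -14.
∂L/∂y' = y'.
The Euler-Lagrange equation d/dx(∂L/∂y') − ∂L/∂y = 0 becomes:
    y'' + 14 = 0
General solution: y(x) = -7 x^2 + A x + B, where A and B are arbitrary constants fixed by the endpoint conditions.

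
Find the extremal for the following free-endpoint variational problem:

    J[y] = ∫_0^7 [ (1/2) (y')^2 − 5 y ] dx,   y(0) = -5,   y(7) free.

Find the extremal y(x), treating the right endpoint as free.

The Lagrangian L = (1/2) (y')^2 − 5 y gives
    ∂L/∂y = −5,   ∂L/∂y' = y'.
Euler-Lagrange: d/dx(y') − (−5) = 0, i.e. y'' + 5 = 0, so
    y(x) = −(5/2) x^2 + C1 x + C2.
Fixed left endpoint y(0) = -5 ⇒ C2 = -5.
The right endpoint x = 7 is free, so the natural (transversality) condition is ∂L/∂y' |_{x=7} = 0, i.e. y'(7) = 0.
Compute y'(x) = −5 x + C1, so y'(7) = −35 + C1 = 0 ⇒ C1 = 35.
Therefore the extremal is
    y(x) = −(5/2) x^2 + 35 x − 5.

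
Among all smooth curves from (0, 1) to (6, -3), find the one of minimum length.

Arc-length functional: J[y] = ∫ sqrt(1 + (y')^2) dx.
Lagrangian L = sqrt(1 + (y')^2) has no explicit y dependence, so ∂L/∂y = 0 and the Euler-Lagrange equation gives
    d/dx( y' / sqrt(1 + (y')^2) ) = 0  ⇒  y' / sqrt(1 + (y')^2) = const.
Hence y' is constant, so y(x) is affine.
Fitting the endpoints (0, 1) and (6, -3):
    slope m = ((-3) − 1) / (6 − 0) = -2/3,
    intercept c = 1 − m·0 = 1.
Extremal: y(x) = (-2/3) x + 1.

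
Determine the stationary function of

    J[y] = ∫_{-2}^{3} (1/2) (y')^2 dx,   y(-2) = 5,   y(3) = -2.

The Lagrangian is L = (1/2) (y')^2.
Compute ∂L/∂y = 0, ∂L/∂y' = y'.
The Euler-Lagrange equation d/dx(∂L/∂y') − ∂L/∂y = 0 reduces to
    y'' = 0.
Its general solution is
    y(x) = A x + B,
with A, B fixed by the endpoint conditions.
Applying the endpoint conditions y(-2) = 5 and y(3) = -2: solve A·-2 + B = 5 and A·3 + B = -2. Subtracting gives A(3 − -2) = -2 − 5, so A = -7/5, and B = 5 − A·-2 = 11/5. Therefore
    y(x) = (-7/5) x + 11/5.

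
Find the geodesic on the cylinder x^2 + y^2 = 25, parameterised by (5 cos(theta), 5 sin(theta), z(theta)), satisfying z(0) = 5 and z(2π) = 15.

Parameterise the cylinder of radius R = 5 as
    r(θ) = (5 cos θ, 5 sin θ, z(θ)).
The arc-length element is
    ds = sqrt(25 + (dz/dθ)^2) dθ,
so the Lagrangian is L = sqrt(25 + z'^2).
L depends on z' only, not on z or θ, so ∂L/∂z = 0 and
    ∂L/∂z' = z' / sqrt(25 + z'^2).
The Euler-Lagrange equation gives
    d/dθ( z' / sqrt(25 + z'^2) ) = 0,
so z' is constant. Integrating once:
    z(θ) = a θ + b,
a helix on the cylinder (a straight line when the cylinder is unrolled). The constants a, b are determined by the endpoint conditions.
With endpoint conditions z(0) = 5 and z(2π) = 15: from z(0) = b we get b = 5, and a·2π + 5 = 15 gives a = 5/π, so
    z(θ) = (5/π) θ + 5.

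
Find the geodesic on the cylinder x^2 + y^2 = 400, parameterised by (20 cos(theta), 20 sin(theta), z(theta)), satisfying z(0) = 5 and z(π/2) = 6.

Parameterise the cylinder of radius R = 20 as
    r(θ) = (20 cos θ, 20 sin θ, z(θ)).
The arc-length element is
    ds = sqrt(400 + (dz/dθ)^2) dθ,
so the Lagrangian is L = sqrt(400 + z'^2).
L depends on z' only, not on z or θ, so ∂L/∂z = 0 and
    ∂L/∂z' = z' / sqrt(400 + z'^2).
The Euler-Lagrange equation gives
    d/dθ( z' / sqrt(400 + z'^2) ) = 0,
so z' is constant. Integrating once:
    z(θ) = a θ + b,
a helix on the cylinder (a straight line when the cylinder is unrolled). The constants a, b are determined by the endpoint conditions.
With endpoint conditions z(0) = 5 and z(π/2) = 6: from z(0) = b we get b = 5, and a·π/2 + 5 = 6 gives a = 2/π, so
    z(θ) = (2/π) θ + 5.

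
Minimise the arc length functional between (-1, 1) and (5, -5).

Arc-length functional: J[y] = ∫ sqrt(1 + (y')^2) dx.
Lagrangian L = sqrt(1 + (y')^2) has no explicit y dependence, so ∂L/∂y = 0 and the Euler-Lagrange equation gives
    d/dx( y' / sqrt(1 + (y')^2) ) = 0  ⇒  y' / sqrt(1 + (y')^2) = const.
Hence y' is constant, so y(x) is affine.
Fitting the endpoints (-1, 1) and (5, -5):
    slope m = ((-5) − 1) / (5 − (-1)) = -1,
    intercept c = 1 − m·(-1) = 0.
Extremal: y(x) = -x.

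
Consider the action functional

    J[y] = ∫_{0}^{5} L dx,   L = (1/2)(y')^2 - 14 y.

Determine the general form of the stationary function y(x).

The Lagrangian is L = (1/2)(y')^2 - 14 y.
∂L/∂y = -14.
∂L/∂y' = y'.
The Euler-Lagrange equation d/dx(∂L/∂y') − ∂L/∂y = 0 becomes:
    y'' + 14 = 0
General solution: y(x) = -7 x^2 + A x + B, where A and B are arbitrary constants fixed by the endpoint conditions.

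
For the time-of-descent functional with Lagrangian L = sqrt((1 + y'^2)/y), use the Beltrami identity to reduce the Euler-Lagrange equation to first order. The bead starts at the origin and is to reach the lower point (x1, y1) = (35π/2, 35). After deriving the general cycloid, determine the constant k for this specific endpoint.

The Lagrangian L = sqrt((1 + y'^2) / y) has no explicit x dependence, so the Beltrami identity applies:
    L − y' ∂L/∂y' = C.
Compute ∂L/∂y' = y' / sqrt(y (1 + y'^2)).
Substitute:
    sqrt((1 + y'^2)/y) − y'·y' / sqrt(y (1 + y'^2))
    = (1 + y'^2) / sqrt(y (1 + y'^2)) − y'^2 / sqrt(y (1 + y'^2))
    = 1 / sqrt(y (1 + y'^2)) = C.
Squaring and rearranging gives the first integral
    y (1 + y'^2) = 1/C^2 =: k   (constant).
Solving this first-order ODE by the substitution
    y = (k/2)(1 − cos θ)
yields the cycloid parameterisation
    x(θ) = (k/2)(θ − sin θ),   y(θ) = (k/2)(1 − cos θ).
The constant k is fixed by the endpoint condition.
Now fit the given lower endpoint (x1, y1) = (35π/2, 35). At the bottom of the first arch (θ = π), the parametric equations give
    y(π) = (k/2)(1 − cos π) = k,
    x(π) = (k/2)(π − sin π) = kπ/2.
Matching y(π) = 35 gives k = 35, consistent with x(π) = 35π/2. Therefore the specific cycloid is
    x(θ) = (35/2)(θ − sin θ),   y(θ) = (35/2)(1 − cos θ).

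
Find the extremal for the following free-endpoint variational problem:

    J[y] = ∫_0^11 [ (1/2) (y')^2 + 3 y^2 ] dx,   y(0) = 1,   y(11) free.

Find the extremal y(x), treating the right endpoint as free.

The Lagrangian L = (1/2) (y')^2 + 3 y^2 gives
    ∂L/∂y = 6 y,   ∂L/∂y' = y'.
Euler-Lagrange: y'' − 6 y = 0.
With k = sqrt(6), the general solution is
    y(x) = A cosh(sqrt(6) x) + B sinh(sqrt(6) x).
Fixed left endpoint y(0) = 1 ⇒ A = 1.
The right endpoint x = 11 is free, so the natural (transversality) condition is ∂L/∂y' |_{x=11} = 0, i.e. y'(11) = 0.
Compute y'(x) = A k sinh(k x) + B k cosh(k x), so
    y'(11) = A k sinh(k·11) + B k cosh(k·11) = 0
    ⇒ B = −A tanh(k·11) = − tanh(sqrt(6)·11).
Therefore the extremal is
    y(x) = cosh(sqrt(6) x) − tanh(sqrt(6)·11) sinh(sqrt(6) x).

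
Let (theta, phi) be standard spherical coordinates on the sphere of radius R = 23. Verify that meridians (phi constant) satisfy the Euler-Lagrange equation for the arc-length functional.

On the sphere of radius R = 23 with spherical coordinates (θ, φ), the induced metric is
    ds^2 = 529(dθ^2 + sin^2(θ) dφ^2).
Using θ as the parameter, the arc-length functional becomes
    J[φ] = ∫ 23 sqrt(1 + sin^2(θ) (dφ/dθ)^2) dθ.
So L = 23 sqrt(1 + sin^2(θ) φ'^2). Compute
    ∂L/∂φ = 0  (L has no explicit φ dependence),
    ∂L/∂φ' = 23 sin^2(θ) φ' / sqrt(1 + sin^2(θ) φ'^2).
For the candidate φ(θ) = c (constant), φ' = 0, so ∂L/∂φ' evaluated along the candidate vanishes, and ∂L/∂φ is identically zero. Hence
    d/dθ(∂L/∂φ') − ∂L/∂φ = 0
is satisfied. Therefore meridians φ = const are extremals of arc length — they are geodesics on the sphere.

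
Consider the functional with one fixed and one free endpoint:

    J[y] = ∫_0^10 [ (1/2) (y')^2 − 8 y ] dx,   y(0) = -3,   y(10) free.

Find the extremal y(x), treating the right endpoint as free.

The Lagrangian L = (1/2) (y')^2 − 8 y gives
    ∂L/∂y = −8,   ∂L/∂y' = y'.
Euler-Lagrange: d/dx(y') − (−8) = 0, i.e. y'' + 8 = 0, so
    y(x) = −(8/2) x^2 + C1 x + C2.
Fixed left endpoint y(0) = -3 ⇒ C2 = -3.
The right endpoint x = 10 is free, so the natural (transversality) condition is ∂L/∂y' |_{x=10} = 0, i.e. y'(10) = 0.
Compute y'(x) = −8 x + C1, so y'(10) = −80 + C1 = 0 ⇒ C1 = 80.
Therefore the extremal is
    y(x) = −4 x^2 + 80 x − 3.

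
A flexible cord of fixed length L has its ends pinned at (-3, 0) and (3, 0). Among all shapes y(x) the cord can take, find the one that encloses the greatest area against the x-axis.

Set up the augmented Lagrangian using a multiplier λ for the length constraint:
    F(y, y') = y − λ sqrt(1 + y'^2).
F has no explicit x dependence, so the Beltrami identity yields a first integral
    F − y' ∂F/∂y' = C.
Compute ∂F/∂y' = −λ y' / sqrt(1 + y'^2). Then
    y − λ sqrt(1 + y'^2) + λ y'^2 / sqrt(1 + y'^2) = C
    ⇒  y − λ / sqrt(1 + y'^2) = C.
Solving for y' and integrating gives
    (x − a)^2 + (y − b)^2 = λ^2,
a circular arc of radius λ. The constants a, b are determined by the endpoint conditions y(-3) = y(3) = 0, and λ is fixed implicitly by the length constraint
    ∫_{-3}^{3} sqrt(1 + y'^2) dx = L.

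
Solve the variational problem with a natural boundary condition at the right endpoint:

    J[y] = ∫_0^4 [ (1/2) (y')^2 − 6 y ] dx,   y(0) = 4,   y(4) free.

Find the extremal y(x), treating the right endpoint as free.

The Lagrangian L = (1/2) (y')^2 − 6 y gives
    ∂L/∂y = −6,   ∂L/∂y' = y'.
Euler-Lagrange: d/dx(y') − (−6) = 0, i.e. y'' + 6 = 0, so
    y(x) = −(6/2) x^2 + C1 x + C2.
Fixed left endpoint y(0) = 4 ⇒ C2 = 4.
The right endpoint x = 4 is free, so the natural (transversality) condition is ∂L/∂y' |_{x=4} = 0, i.e. y'(4) = 0.
Compute y'(x) = −6 x + C1, so y'(4) = −24 + C1 = 0 ⇒ C1 = 24.
Therefore the extremal is
    y(x) = −3 x^2 + 24 x + 4.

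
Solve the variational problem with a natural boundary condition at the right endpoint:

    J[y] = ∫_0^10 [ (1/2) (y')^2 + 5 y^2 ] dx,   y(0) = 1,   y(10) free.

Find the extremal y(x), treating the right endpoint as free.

The Lagrangian L = (1/2) (y')^2 + 5 y^2 gives
    ∂L/∂y = 10 y,   ∂L/∂y' = y'.
Euler-Lagrange: y'' − 10 y = 0.
With k = sqrt(10), the general solution is
    y(x) = A cosh(sqrt(10) x) + B sinh(sqrt(10) x).
Fixed left endpoint y(0) = 1 ⇒ A = 1.
The right endpoint x = 10 is free, so the natural (transversality) condition is ∂L/∂y' |_{x=10} = 0, i.e. y'(10) = 0.
Compute y'(x) = A k sinh(k x) + B k cosh(k x), so
    y'(10) = A k sinh(k·10) + B k cosh(k·10) = 0
    ⇒ B = −A tanh(k·10) = − tanh(sqrt(10)·10).
Therefore the extremal is
    y(x) = cosh(sqrt(10) x) − tanh(sqrt(10)·10) sinh(sqrt(10) x).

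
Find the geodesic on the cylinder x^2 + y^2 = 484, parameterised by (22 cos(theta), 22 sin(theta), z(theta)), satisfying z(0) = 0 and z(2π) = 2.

Parameterise the cylinder of radius R = 22 as
    r(θ) = (22 cos θ, 22 sin θ, z(θ)).
The arc-length element is
    ds = sqrt(484 + (dz/dθ)^2) dθ,
so the Lagrangian is L = sqrt(484 + z'^2).
L depends on z' only, not on z or θ, so ∂L/∂z = 0 and
    ∂L/∂z' = z' / sqrt(484 + z'^2).
The Euler-Lagrange equation gives
    d/dθ( z' / sqrt(484 + z'^2) ) = 0,
so z' is constant. Integrating once:
    z(θ) = a θ + b,
a helix on the cylinder (a straight line when the cylinder is unrolled). The constants a, b are determined by the endpoint conditions.
With endpoint conditions z(0) = 0 and z(2π) = 2: from z(0) = b we get b = 0, and a·2π + 0 = 2 gives a = 1/π, so
    z(θ) = (1/π) θ.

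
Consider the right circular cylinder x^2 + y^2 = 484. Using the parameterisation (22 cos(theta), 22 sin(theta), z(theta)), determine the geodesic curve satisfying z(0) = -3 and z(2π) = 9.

Parameterise the cylinder of radius R = 22 as
    r(θ) = (22 cos θ, 22 sin θ, z(θ)).
The arc-length element is
    ds = sqrt(484 + (dz/dθ)^2) dθ,
so the Lagrangian is L = sqrt(484 + z'^2).
L depends on z' only, not on z or θ, so ∂L/∂z = 0 and
    ∂L/∂z' = z' / sqrt(484 + z'^2).
The Euler-Lagrange equation gives
    d/dθ( z' / sqrt(484 + z'^2) ) = 0,
so z' is constant. Integrating once:
    z(θ) = a θ + b,
a helix on the cylinder (a straight line when the cylinder is unrolled). The constants a, b are determined by the endpoint conditions.
With endpoint conditions z(0) = -3 and z(2π) = 9: from z(0) = b we get b = -3, and a·2π + -3 = 9 gives a = 6/π, so
    z(θ) = (6/π) θ − 3.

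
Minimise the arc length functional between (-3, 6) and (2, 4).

Arc-length functional: J[y] = ∫ sqrt(1 + (y')^2) dx.
Lagrangian L = sqrt(1 + (y')^2) has no explicit y dependence, so ∂L/∂y = 0 and the Euler-Lagrange equation gives
    d/dx( y' / sqrt(1 + (y')^2) ) = 0  ⇒  y' / sqrt(1 + (y')^2) = const.
Hence y' is constant, so y(x) is affine.
Fitting the endpoints (-3, 6) and (2, 4):
    slope m = (4 − 6) / (2 − (-3)) = -2/5,
    intercept c = 6 − m·(-3) = 24/5.
Extremal: y(x) = (-2/5) x + 24/5.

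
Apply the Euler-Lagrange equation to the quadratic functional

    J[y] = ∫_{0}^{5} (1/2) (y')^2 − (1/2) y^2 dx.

The Lagrangian is L = (1/2) (y')^2 − (1/2) y^2.
Compute ∂L/∂y = -y, ∂L/∂y' = y'.
The Euler-Lagrange equation d/dx(∂L/∂y') − ∂L/∂y = 0 reduces to
    y'' + y = 0.
Its general solution is
    y(x) = A sin(x) + B cos(x),
with A, B fixed by the endpoint conditions.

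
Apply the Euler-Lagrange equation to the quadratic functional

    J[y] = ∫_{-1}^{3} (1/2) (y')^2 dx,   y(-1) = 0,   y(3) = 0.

The Lagrangian is L = (1/2) (y')^2.
Compute ∂L/∂y = 0, ∂L/∂y' = y'.
The Euler-Lagrange equation d/dx(∂L/∂y') − ∂L/∂y = 0 reduces to
    y'' = 0.
Its general solution is
    y(x) = A x + B,
with A, B fixed by the endpoint conditions.
Applying the endpoint conditions y(-1) = 0 and y(3) = 0: solve A·-1 + B = 0 and A·3 + B = 0. Subtracting gives A(3 − -1) = 0 − 0, so A = 0, and B = 0 − A·-1 = 0. Therefore
    y(x) = 0.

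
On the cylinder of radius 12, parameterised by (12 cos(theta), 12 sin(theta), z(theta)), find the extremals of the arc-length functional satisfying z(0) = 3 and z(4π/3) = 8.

Parameterise the cylinder of radius R = 12 as
    r(θ) = (12 cos θ, 12 sin θ, z(θ)).
The arc-length element is
    ds = sqrt(144 + (dz/dθ)^2) dθ,
so the Lagrangian is L = sqrt(144 + z'^2).
L depends on z' only, not on z or θ, so ∂L/∂z = 0 and
    ∂L/∂z' = z' / sqrt(144 + z'^2).
The Euler-Lagrange equation gives
    d/dθ( z' / sqrt(144 + z'^2) ) = 0,
so z' is constant. Integrating once:
    z(θ) = a θ + b,
a helix on the cylinder (a straight line when the cylinder is unrolled). The constants a, b are determined by the endpoint conditions.
With endpoint conditions z(0) = 3 and z(4π/3) = 8: from z(0) = b we get b = 3, and a·4π/3 + 3 = 8 gives a = 15/(4π), so
    z(θ) = (15/(4π)) θ + 3.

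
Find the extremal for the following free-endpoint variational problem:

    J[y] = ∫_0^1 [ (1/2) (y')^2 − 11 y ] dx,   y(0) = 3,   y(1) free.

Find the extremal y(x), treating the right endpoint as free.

The Lagrangian L = (1/2) (y')^2 − 11 y gives
    ∂L/∂y = −11,   ∂L/∂y' = y'.
Euler-Lagrange: d/dx(y') − (−11) = 0, i.e. y'' + 11 = 0, so
    y(x) = −(11/2) x^2 + C1 x + C2.
Fixed left endpoint y(0) = 3 ⇒ C2 = 3.
The right endpoint x = 1 is free, so the natural (transversality) condition is ∂L/∂y' |_{x=1} = 0, i.e. y'(1) = 0.
Compute y'(x) = −11 x + C1, so y'(1) = −11 + C1 = 0 ⇒ C1 = 11.
Therefore the extremal is
    y(x) = −(11/2) x^2 + 11 x + 3.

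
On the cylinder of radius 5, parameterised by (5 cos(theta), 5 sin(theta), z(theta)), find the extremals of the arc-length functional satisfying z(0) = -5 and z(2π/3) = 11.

Parameterise the cylinder of radius R = 5 as
    r(θ) = (5 cos θ, 5 sin θ, z(θ)).
The arc-length element is
    ds = sqrt(25 + (dz/dθ)^2) dθ,
so the Lagrangian is L = sqrt(25 + z'^2).
L depends on z' only, not on z or θ, so ∂L/∂z = 0 and
    ∂L/∂z' = z' / sqrt(25 + z'^2).
The Euler-Lagrange equation gives
    d/dθ( z' / sqrt(25 + z'^2) ) = 0,
so z' is constant. Integrating once:
    z(θ) = a θ + b,
a helix on the cylinder (a straight line when the cylinder is unrolled). The constants a, b are determined by the endpoint conditions.
With endpoint conditions z(0) = -5 and z(2π/3) = 11: from z(0) = b we get b = -5, and a·2π/3 + -5 = 11 gives a = 24/π, so
    z(θ) = (24/π) θ − 5.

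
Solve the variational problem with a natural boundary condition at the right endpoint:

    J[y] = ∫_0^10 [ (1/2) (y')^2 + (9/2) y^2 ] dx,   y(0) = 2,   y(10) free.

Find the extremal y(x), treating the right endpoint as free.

The Lagrangian L = (1/2) (y')^2 + (9/2) y^2 gives
    ∂L/∂y = 9 y,   ∂L/∂y' = y'.
Euler-Lagrange: y'' − 9 y = 0.
With k = 3, the general solution is
    y(x) = A cosh(3 x) + B sinh(3 x).
Fixed left endpoint y(0) = 2 ⇒ A = 2.
The right endpoint x = 10 is free, so the natural (transversality) condition is ∂L/∂y' |_{x=10} = 0, i.e. y'(10) = 0.
Compute y'(x) = A k sinh(k x) + B k cosh(k x), so
    y'(10) = A k sinh(k·10) + B k cosh(k·10) = 0
    ⇒ B = −A tanh(k·10) = − 2 tanh(3·10).
Therefore the extremal is
    y(x) = 2 cosh(3 x) − 2 tanh(3·10) sinh(3 x).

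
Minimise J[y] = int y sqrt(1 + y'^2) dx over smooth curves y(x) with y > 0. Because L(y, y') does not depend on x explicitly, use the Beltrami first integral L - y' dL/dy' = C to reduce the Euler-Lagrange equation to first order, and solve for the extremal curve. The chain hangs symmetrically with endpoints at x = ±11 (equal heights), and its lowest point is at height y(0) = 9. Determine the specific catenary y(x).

The Lagrangian L(y, y') = y sqrt(1 + y'^2) has no explicit x dependence, so the Beltrami identity applies:
    L − y' ∂L/∂y' = C.
Compute ∂L/∂y' = y · y' / sqrt(1 + y'^2). Then
    L − y' ∂L/∂y'
    = y sqrt(1 + y'^2) − y · y'^2 / sqrt(1 + y'^2)
    = y (1 + y'^2 − y'^2) / sqrt(1 + y'^2)
    = y / sqrt(1 + y'^2) = C.
Squaring gives y^2 = C^2 (1 + y'^2), i.e.
    y'^2 = y^2 / C^2 − 1.
Separating variables,
    dy / sqrt(y^2 − C^2) = dx / C,
and integrating gives arccosh(y / C) = (x − a)/C, so
    y(x) = C cosh((x − a)/C),
the catenary. The constants C and a are fixed by the two endpoint conditions (and, for the hanging-chain problem, the length constraint selects C).
Now fit the given data. The endpoints x = ±11 are symmetric at equal height, so the catenary is even about its minimum: a = 0 and y(x) = C cosh(x/C). The lowest point is y(0) = C cosh(0) = C, and we are told y(0) = 9, so C = 9. Therefore
    y(x) = 9 cosh(x/9),
and at the endpoints
    y(±11) = 9 cosh(11/9).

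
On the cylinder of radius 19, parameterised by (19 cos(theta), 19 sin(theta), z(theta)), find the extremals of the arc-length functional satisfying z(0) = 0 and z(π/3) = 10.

Parameterise the cylinder of radius R = 19 as
    r(θ) = (19 cos θ, 19 sin θ, z(θ)).
The arc-length element is
    ds = sqrt(361 + (dz/dθ)^2) dθ,
so the Lagrangian is L = sqrt(361 + z'^2).
L depends on z' only, not on z or θ, so ∂L/∂z = 0 and
    ∂L/∂z' = z' / sqrt(361 + z'^2).
The Euler-Lagrange equation gives
    d/dθ( z' / sqrt(361 + z'^2) ) = 0,
so z' is constant. Integrating once:
    z(θ) = a θ + b,
a helix on the cylinder (a straight line when the cylinder is unrolled). The constants a, b are determined by the endpoint conditions.
With endpoint conditions z(0) = 0 and z(π/3) = 10: from z(0) = b we get b = 0, and a·π/3 + 0 = 10 gives a = 30/π, so
    z(θ) = (30/π) θ.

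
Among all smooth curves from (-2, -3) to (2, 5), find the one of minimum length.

Arc-length functional: J[y] = ∫ sqrt(1 + (y')^2) dx.
Lagrangian L = sqrt(1 + (y')^2) has no explicit y dependence, so ∂L/∂y = 0 and the Euler-Lagrange equation gives
    d/dx( y' / sqrt(1 + (y')^2) ) = 0  ⇒  y' / sqrt(1 + (y')^2) = const.
Hence y' is constant, so y(x) is affine.
Fitting the endpoints (-2, -3) and (2, 5):
    slope m = (5 − (-3)) / (2 − (-2)) = 2,
    intercept c = (-3) − m·(-2) = 1.
Extremal: y(x) = 2 x + 1.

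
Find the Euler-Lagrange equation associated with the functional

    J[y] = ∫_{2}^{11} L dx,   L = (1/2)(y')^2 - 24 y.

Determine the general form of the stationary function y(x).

The Lagrangian is L = (1/2)(y')^2 - 24 y.
∂L/∂y = -24.
∂L/∂y' = y'.
The Euler-Lagrange equation d/dx(∂L/∂y') − ∂L/∂y = 0 becomes:
    y'' + 24 = 0
General solution: y(x) = -12 x^2 + A x + B, where A and B are arbitrary constants fixed by the endpoint conditions.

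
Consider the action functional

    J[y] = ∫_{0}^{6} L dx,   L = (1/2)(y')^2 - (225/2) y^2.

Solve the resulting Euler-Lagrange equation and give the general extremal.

The Lagrangian is L = (1/2)(y')^2 - (225/2) y^2.
∂L/∂y = -225y.
∂L/∂y' = y'.
The Euler-Lagrange equation d/dx(∂L/∂y') − ∂L/∂y = 0 becomes:
    y'' + 225 y = 0
General solution: y(x) = A sin(15x) + B cos(15x), where A and B are arbitrary constants fixed by the endpoint conditions.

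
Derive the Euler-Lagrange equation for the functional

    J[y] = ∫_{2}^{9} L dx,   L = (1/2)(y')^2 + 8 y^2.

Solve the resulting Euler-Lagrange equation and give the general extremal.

The Lagrangian is L = (1/2)(y')^2 + 8 y^2.
∂L/∂y = 16y.
∂L/∂y' = y'.
The Euler-Lagrange equation d/dx(∂L/∂y') − ∂L/∂y = 0 becomes:
    y'' - 16 y = 0
General solution: y(x) = A e^(4x) + B e^(-4x), where A and B are arbitrary constants fixed by the endpoint conditions.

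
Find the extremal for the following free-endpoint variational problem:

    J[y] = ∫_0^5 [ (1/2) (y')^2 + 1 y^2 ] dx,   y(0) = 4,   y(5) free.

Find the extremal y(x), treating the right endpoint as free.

The Lagrangian L = (1/2) (y')^2 + 1 y^2 gives
    ∂L/∂y = 2 y,   ∂L/∂y' = y'.
Euler-Lagrange: y'' − 2 y = 0.
With k = sqrt(2), the general solution is
    y(x) = A cosh(sqrt(2) x) + B sinh(sqrt(2) x).
Fixed left endpoint y(0) = 4 ⇒ A = 4.
The right endpoint x = 5 is free, so the natural (transversality) condition is ∂L/∂y' |_{x=5} = 0, i.e. y'(5) = 0.
Compute y'(x) = A k sinh(k x) + B k cosh(k x), so
    y'(5) = A k sinh(k·5) + B k cosh(k·5) = 0
    ⇒ B = −A tanh(k·5) = − 4 tanh(sqrt(2)·5).
Therefore the extremal is
    y(x) = 4 cosh(sqrt(2) x) − 4 tanh(sqrt(2)·5) sinh(sqrt(2) x).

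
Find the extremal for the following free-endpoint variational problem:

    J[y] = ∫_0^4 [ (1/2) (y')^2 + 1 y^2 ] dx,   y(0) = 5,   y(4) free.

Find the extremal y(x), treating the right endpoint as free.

The Lagrangian L = (1/2) (y')^2 + 1 y^2 gives
    ∂L/∂y = 2 y,   ∂L/∂y' = y'.
Euler-Lagrange: y'' − 2 y = 0.
With k = sqrt(2), the general solution is
    y(x) = A cosh(sqrt(2) x) + B sinh(sqrt(2) x).
Fixed left endpoint y(0) = 5 ⇒ A = 5.
The right endpoint x = 4 is free, so the natural (transversality) condition is ∂L/∂y' |_{x=4} = 0, i.e. y'(4) = 0.
Compute y'(x) = A k sinh(k x) + B k cosh(k x), so
    y'(4) = A k sinh(k·4) + B k cosh(k·4) = 0
    ⇒ B = −A tanh(k·4) = − 5 tanh(sqrt(2)·4).
Therefore the extremal is
    y(x) = 5 cosh(sqrt(2) x) − 5 tanh(sqrt(2)·4) sinh(sqrt(2) x).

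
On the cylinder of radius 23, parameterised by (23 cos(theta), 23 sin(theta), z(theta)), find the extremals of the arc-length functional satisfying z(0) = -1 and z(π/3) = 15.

Parameterise the cylinder of radius R = 23 as
    r(θ) = (23 cos θ, 23 sin θ, z(θ)).
The arc-length element is
    ds = sqrt(529 + (dz/dθ)^2) dθ,
so the Lagrangian is L = sqrt(529 + z'^2).
L depends on z' only, not on z or θ, so ∂L/∂z = 0 and
    ∂L/∂z' = z' / sqrt(529 + z'^2).
The Euler-Lagrange equation gives
    d/dθ( z' / sqrt(529 + z'^2) ) = 0,
so z' is constant. Integrating once:
    z(θ) = a θ + b,
a helix on the cylinder (a straight line when the cylinder is unrolled). The constants a, b are determined by the endpoint conditions.
With endpoint conditions z(0) = -1 and z(π/3) = 15: from z(0) = b we get b = -1, and a·π/3 + -1 = 15 gives a = 48/π, so
    z(θ) = (48/π) θ − 1.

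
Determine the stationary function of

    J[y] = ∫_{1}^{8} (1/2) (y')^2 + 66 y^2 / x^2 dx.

The Lagrangian is L = (1/2) (y')^2 + 66 y^2 / x^2.
Compute ∂L/∂y = 132y/x^2, ∂L/∂y' = y'.
The Euler-Lagrange equation d/dx(∂L/∂y') − ∂L/∂y = 0 reduces to
    y'' − 132/x^2 · y = 0  (x > 0).
Its general solution is
    y(x) = A x^12 + B x^(-11),
with A, B fixed by the endpoint conditions.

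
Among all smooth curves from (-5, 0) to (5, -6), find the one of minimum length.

Arc-length functional: J[y] = ∫ sqrt(1 + (y')^2) dx.
Lagrangian L = sqrt(1 + (y')^2) has no explicit y dependence, so ∂L/∂y = 0 and the Euler-Lagrange equation gives
    d/dx( y' / sqrt(1 + (y')^2) ) = 0  ⇒  y' / sqrt(1 + (y')^2) = const.
Hence y' is constant, so y(x) is affine.
Fitting the endpoints (-5, 0) and (5, -6):
    slope m = ((-6) − 0) / (5 − (-5)) = -3/5,
    intercept c = 0 − m·(-5) = -3.
Extremal: y(x) = (-3/5) x - 3.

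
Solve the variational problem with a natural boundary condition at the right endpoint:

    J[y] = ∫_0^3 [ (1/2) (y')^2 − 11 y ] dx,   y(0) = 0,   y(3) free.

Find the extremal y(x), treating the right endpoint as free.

The Lagrangian L = (1/2) (y')^2 − 11 y gives
    ∂L/∂y = −11,   ∂L/∂y' = y'.
Euler-Lagrange: d/dx(y') − (−11) = 0, i.e. y'' + 11 = 0, so
    y(x) = −(11/2) x^2 + C1 x + C2.
Fixed left endpoint y(0) = 0 ⇒ C2 = 0.
The right endpoint x = 3 is free, so the natural (transversality) condition is ∂L/∂y' |_{x=3} = 0, i.e. y'(3) = 0.
Compute y'(x) = −11 x + C1, so y'(3) = −33 + C1 = 0 ⇒ C1 = 33.
Therefore the extremal is
    y(x) = −(11/2) x^2 + 33 x.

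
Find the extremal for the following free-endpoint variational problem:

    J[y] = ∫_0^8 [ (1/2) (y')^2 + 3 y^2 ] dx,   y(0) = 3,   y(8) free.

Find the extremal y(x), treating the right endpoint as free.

The Lagrangian L = (1/2) (y')^2 + 3 y^2 gives
    ∂L/∂y = 6 y,   ∂L/∂y' = y'.
Euler-Lagrange: y'' − 6 y = 0.
With k = sqrt(6), the general solution is
    y(x) = A cosh(sqrt(6) x) + B sinh(sqrt(6) x).
Fixed left endpoint y(0) = 3 ⇒ A = 3.
The right endpoint x = 8 is free, so the natural (transversality) condition is ∂L/∂y' |_{x=8} = 0, i.e. y'(8) = 0.
Compute y'(x) = A k sinh(k x) + B k cosh(k x), so
    y'(8) = A k sinh(k·8) + B k cosh(k·8) = 0
    ⇒ B = −A tanh(k·8) = − 3 tanh(sqrt(6)·8).
Therefore the extremal is
    y(x) = 3 cosh(sqrt(6) x) − 3 tanh(sqrt(6)·8) sinh(sqrt(6) x).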